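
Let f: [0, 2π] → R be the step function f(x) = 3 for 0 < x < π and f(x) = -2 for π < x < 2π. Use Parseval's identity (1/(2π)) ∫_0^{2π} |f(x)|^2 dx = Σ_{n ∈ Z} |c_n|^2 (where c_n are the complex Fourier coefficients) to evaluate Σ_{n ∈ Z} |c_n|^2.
Σ |c_n|^2 = 13/2

Parseval equates the L^2 energy of f (normalised by 1/(2π)) with the ℓ^2 sum of its Fourier coefficients: (1/(2π)) ∫_0^{2π} |f|^2 = Σ |c_n|^2.
Compute the left side: (1/(2π)) [∫_0^π 3^2 dx + ∫_π^{2π} (-2)^2 dx] = (1/(2π)) · (9π + 4π) = (9 + 4)/2 = 13/2.
So Σ_{n ∈ Z} |c_n|^2 = 13/2.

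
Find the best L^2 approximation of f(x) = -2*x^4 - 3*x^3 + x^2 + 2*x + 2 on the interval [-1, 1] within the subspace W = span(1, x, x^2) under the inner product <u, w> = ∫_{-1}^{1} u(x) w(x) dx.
g(x) = -5*x^2/7 + x/5 + 76/35

The best approximation g ∈ W is the orthogonal projection of f onto W. Writing g = a_0 + a_1 x + a_2 x^2, the coefficients solve the normal equations G · a = b where
  G_{ij} = <φ_i, φ_j> and b_i = <f, φ_i>, with φ_0 = 1, φ_1 = x, φ_2 = x^2.
G =
  [2, 0, 2/3]
  [0, 2/3, 0]
  [2/3, 0, 2/5],
b = (58/15, 2/15, 122/105).
Solving gives a_0 = 76/35, a_1 = 1/5, a_2 = -5/7, so
  g(x) = -5*x^2/7 + x/5 + 76/35.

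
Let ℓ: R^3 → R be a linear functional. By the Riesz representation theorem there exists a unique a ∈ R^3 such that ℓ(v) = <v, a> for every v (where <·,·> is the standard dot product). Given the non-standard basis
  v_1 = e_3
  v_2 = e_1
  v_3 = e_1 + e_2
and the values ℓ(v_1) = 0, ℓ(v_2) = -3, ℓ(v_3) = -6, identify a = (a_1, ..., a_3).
a = (-3, -3, 0)

Write a = (a_1, ..., a_3) in the standard basis. For each basis vector v_i, ℓ(v_i) = <v_i, a> is a linear equation in the a_j's. Collect the n equations into a matrix system V a = ℓ, where row i of V is v_i (expressed in the standard basis). Since V is invertible (lower-triangular with 1s on the diagonal, up to permutation), solve by back-substitution:
  V =
[[0, 0, 1],
 [1, 0, 0],
 [1, 1, 0]]
  V a = (0, -3, -6)
Solving gives a = (-3, -3, 0).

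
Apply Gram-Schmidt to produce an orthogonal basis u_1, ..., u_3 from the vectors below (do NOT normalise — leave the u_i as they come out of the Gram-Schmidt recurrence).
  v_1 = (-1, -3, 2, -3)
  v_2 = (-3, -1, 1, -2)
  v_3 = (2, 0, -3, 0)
Orthogonal basis:
  u_1 = (-1, -3, 2, -3)
  u_2 = (-55/23, 19/23, -5/23, -4/23)
  u_3 = (19/149, -77/149, -364/149, -172/149)

Apply the Gram-Schmidt recurrence
  u_1 = v_1
  u_i = v_i − Σ_{j<i} ((v_i · u_j) / (u_j · u_j)) · u_j.

Step by step this gives:
  u_1 = (-1, -3, 2, -3)
  u_2 = (-55/23, 19/23, -5/23, -4/23)
  u_3 = (19/149, -77/149, -364/149, -172/149)

Orthogonality check:
  u_2 · u_1 = 0 (should be 0)
  u_3 · u_1 = 0 (should be 0)
  u_3 · u_2 = 0 (should be 0)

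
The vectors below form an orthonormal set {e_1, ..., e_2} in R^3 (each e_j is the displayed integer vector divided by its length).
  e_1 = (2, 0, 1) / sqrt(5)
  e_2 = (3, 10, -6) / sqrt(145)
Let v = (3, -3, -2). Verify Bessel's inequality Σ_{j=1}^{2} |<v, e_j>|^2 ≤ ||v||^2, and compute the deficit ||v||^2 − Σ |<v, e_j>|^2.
Σ |<v, e_j>|^2 = 109/29; ||v||^2 = 22; deficit = 529/29

Write each e_j = u_j / sqrt(<u_j, u_j>) where u_j is the displayed integer vector. Then <v, e_j> = <v, u_j> / sqrt(<u_j, u_j>), so |<v, e_j>|^2 = <v, u_j>^2 / <u_j, u_j>.
Coefficients: <v, e_1> = 4/sqrt(5), <v, e_2> = -9/sqrt(145).
Square and sum: Σ |<v, e_j>|^2 = 109/29.
Compute ||v||^2 = v·v = 22.
Deficit = 22 − 109/29 = 529/29 ≥ 0, confirming Bessel's inequality. (The deficit equals ||v − Σ <v,e_j> e_j||^2, the squared distance from v to span{e_j}.)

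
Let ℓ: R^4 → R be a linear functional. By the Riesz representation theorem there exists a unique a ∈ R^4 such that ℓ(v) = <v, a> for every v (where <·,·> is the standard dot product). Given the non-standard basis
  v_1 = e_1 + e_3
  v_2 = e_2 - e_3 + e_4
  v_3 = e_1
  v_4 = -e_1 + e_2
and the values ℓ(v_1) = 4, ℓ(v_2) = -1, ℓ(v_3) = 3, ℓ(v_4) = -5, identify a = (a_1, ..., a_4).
a = (3, -2, 1, 2)

Write a = (a_1, ..., a_4) in the standard basis. For each basis vector v_i, ℓ(v_i) = <v_i, a> is a linear equation in the a_j's. Collect the n equations into a matrix system V a = ℓ, where row i of V is v_i (expressed in the standard basis). Since V is invertible (lower-triangular with 1s on the diagonal, up to permutation), solve by back-substitution:
  V =
[[1, 0, 1, 0],
 [0, 1, -1, 1],
 [1, 0, 0, 0],
 [-1, 1, 0, 0]]
  V a = (4, -1, 3, -5)
Solving gives a = (3, -2, 1, 2).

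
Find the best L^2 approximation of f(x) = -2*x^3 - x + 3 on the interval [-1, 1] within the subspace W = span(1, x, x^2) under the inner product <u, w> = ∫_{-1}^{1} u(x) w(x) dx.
g(x) = 3 - 11*x/5

The best approximation g ∈ W is the orthogonal projection of f onto W. Writing g = a_0 + a_1 x + a_2 x^2, the coefficients solve the normal equations G · a = b where
  G_{ij} = <φ_i, φ_j> and b_i = <f, φ_i>, with φ_0 = 1, φ_1 = x, φ_2 = x^2.
G =
  [2, 0, 2/3]
  [0, 2/3, 0]
  [2/3, 0, 2/5],
b = (6, -22/15, 2).
Solving gives a_0 = 3, a_1 = -11/5, a_2 = 0, so
  g(x) = 3 - 11*x/5.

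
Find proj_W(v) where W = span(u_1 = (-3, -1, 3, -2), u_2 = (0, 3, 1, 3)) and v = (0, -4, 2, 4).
proj_W(v) = (-150/401, 124/401, 208/401, 74/401)

Set up U = [u_1 | ... | u_2] ∈ R^(4×2). The projector onto W = col(U) is P = U (U^T U)^(-1) U^T.
Compute U^T U =
  [23, -6]
  [-6, 19],
and U^T v = (2, 2).
Solve U^T U · c = U^T v for the coefficients: c = (50/401, 58/401). The projection is proj_W(v) = U c.
Check: (v - proj_W(v)) · u_1 = 0  (should be 0).
Check: (v - proj_W(v)) · u_2 = 0  (should be 0).
Result: proj_W(v) = (-150/401, 124/401, 208/401, 74/401).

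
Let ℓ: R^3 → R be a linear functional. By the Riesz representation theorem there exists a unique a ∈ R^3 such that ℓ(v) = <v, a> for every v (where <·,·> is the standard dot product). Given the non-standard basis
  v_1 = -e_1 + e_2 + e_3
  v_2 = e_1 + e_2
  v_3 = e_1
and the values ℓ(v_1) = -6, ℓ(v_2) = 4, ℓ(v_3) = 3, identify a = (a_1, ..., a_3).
a = (3, 1, -4)

Write a = (a_1, ..., a_3) in the standard basis. For each basis vector v_i, ℓ(v_i) = <v_i, a> is a linear equation in the a_j's. Collect the n equations into a matrix system V a = ℓ, where row i of V is v_i (expressed in the standard basis). Since V is invertible (lower-triangular with 1s on the diagonal, up to permutation), solve by back-substitution:
  V =
[[-1, 1, 1],
 [1, 1, 0],
 [1, 0, 0]]
  V a = (-6, 4, 3)
Solving gives a = (3, 1, -4).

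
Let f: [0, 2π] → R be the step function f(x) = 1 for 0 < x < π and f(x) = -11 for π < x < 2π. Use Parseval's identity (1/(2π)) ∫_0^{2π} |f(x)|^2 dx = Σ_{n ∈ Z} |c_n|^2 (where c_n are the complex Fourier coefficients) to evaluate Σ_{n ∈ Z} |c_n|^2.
Σ |c_n|^2 = 61

Parseval equates the L^2 energy of f (normalised by 1/(2π)) with the ℓ^2 sum of its Fourier coefficients: (1/(2π)) ∫_0^{2π} |f|^2 = Σ |c_n|^2.
Compute the left side: (1/(2π)) [∫_0^π 1^2 dx + ∫_π^{2π} (-11)^2 dx] = (1/(2π)) · (1π + 121π) = (1 + 121)/2 = 61.
So Σ_{n ∈ Z} |c_n|^2 = 61.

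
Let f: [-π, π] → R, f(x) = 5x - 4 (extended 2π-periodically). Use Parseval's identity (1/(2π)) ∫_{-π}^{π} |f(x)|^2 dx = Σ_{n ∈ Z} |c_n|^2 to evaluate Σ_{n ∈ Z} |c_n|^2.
Σ |c_n|^2 = 25π^2/3 + 16

Expand and integrate term by term over [-π, π]:
  ∫ (5x)^2 dx = 25·(2π^3/3); ∫ 2·5·(-4)·x dx = 0 (odd integrand); ∫ (-4)^2 dx = 16·2π.
So (1/(2π)) ∫_{-π}^{π} (5x - 4)^2 dx = 25π^2/3 + 16 = 25π^2/3 + 16.
Parseval ⇒ Σ |c_n|^2 = 25π^2/3 + 16.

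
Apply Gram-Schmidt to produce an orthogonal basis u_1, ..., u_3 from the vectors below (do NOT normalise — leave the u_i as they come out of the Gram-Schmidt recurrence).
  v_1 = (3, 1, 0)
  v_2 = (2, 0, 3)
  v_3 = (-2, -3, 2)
Orthogonal basis:
  u_1 = (3, 1, 0)
  u_2 = (1/5, -3/5, 3)
  u_3 = (51/94, -153/94, -17/47)

Apply the Gram-Schmidt recurrence
  u_1 = v_1
  u_i = v_i − Σ_{j<i} ((v_i · u_j) / (u_j · u_j)) · u_j.

Step by step this gives:
  u_1 = (3, 1, 0)
  u_2 = (1/5, -3/5, 3)
  u_3 = (51/94, -153/94, -17/47)

Orthogonality check:
  u_2 · u_1 = 0 (should be 0)
  u_3 · u_1 = 0 (should be 0)
  u_3 · u_2 = 0 (should be 0)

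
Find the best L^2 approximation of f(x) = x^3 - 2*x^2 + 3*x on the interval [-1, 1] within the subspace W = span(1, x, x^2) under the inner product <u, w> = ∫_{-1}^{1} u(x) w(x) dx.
g(x) = -2*x^2 + 18*x/5

The best approximation g ∈ W is the orthogonal projection of f onto W. Writing g = a_0 + a_1 x + a_2 x^2, the coefficients solve the normal equations G · a = b where
  G_{ij} = <φ_i, φ_j> and b_i = <f, φ_i>, with φ_0 = 1, φ_1 = x, φ_2 = x^2.
G =
  [2, 0, 2/3]
  [0, 2/3, 0]
  [2/3, 0, 2/5],
b = (-4/3, 12/5, -4/5).
Solving gives a_0 = 0, a_1 = 18/5, a_2 = -2, so
  g(x) = -2*x^2 + 18*x/5.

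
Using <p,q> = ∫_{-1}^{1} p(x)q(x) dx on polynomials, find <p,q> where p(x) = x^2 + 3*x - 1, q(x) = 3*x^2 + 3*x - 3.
<p,q> = 46/5

Expand the product: p(x)·q(x) = 3*x^4 + 12*x^3 + 3*x^2 - 12*x + 3.
∫_{-1}^{1} of each monomial x^k gives [2/(k+1) if k even, 0 if k odd]. Integrating term-by-term (or equivalently evaluating the antiderivative F(x) = 3*x^5/5 + 3*x^4 + x^3 - 6*x^2 + 3*x at the endpoints):
  F(1) − F(−1) = 8/5 − (-38/5) = 46/5.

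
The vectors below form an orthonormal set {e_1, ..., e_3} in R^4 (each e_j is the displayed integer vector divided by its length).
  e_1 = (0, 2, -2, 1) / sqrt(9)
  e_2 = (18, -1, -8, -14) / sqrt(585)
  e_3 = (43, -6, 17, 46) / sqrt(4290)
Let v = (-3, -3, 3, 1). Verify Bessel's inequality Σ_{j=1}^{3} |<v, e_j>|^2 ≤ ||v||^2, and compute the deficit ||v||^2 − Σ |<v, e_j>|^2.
Σ |<v, e_j>|^2 = 892/33; ||v||^2 = 28; deficit = 32/33

Write each e_j = u_j / sqrt(<u_j, u_j>) where u_j is the displayed integer vector. Then <v, e_j> = <v, u_j> / sqrt(<u_j, u_j>), so |<v, e_j>|^2 = <v, u_j>^2 / <u_j, u_j>.
Coefficients: <v, e_1> = -11/sqrt(9), <v, e_2> = -89/sqrt(585), <v, e_3> = -14/sqrt(4290).
Square and sum: Σ |<v, e_j>|^2 = 892/33.
Compute ||v||^2 = v·v = 28.
Deficit = 28 − 892/33 = 32/33 ≥ 0, confirming Bessel's inequality. (The deficit equals ||v − Σ <v,e_j> e_j||^2, the squared distance from v to span{e_j}.)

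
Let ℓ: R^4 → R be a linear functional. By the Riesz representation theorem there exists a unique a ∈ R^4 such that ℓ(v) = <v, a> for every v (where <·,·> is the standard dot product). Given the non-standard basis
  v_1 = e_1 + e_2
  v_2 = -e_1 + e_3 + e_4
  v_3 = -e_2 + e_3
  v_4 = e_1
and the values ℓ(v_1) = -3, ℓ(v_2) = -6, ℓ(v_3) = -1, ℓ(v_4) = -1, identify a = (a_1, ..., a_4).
a = (-1, -2, -3, -4)

Write a = (a_1, ..., a_4) in the standard basis. For each basis vector v_i, ℓ(v_i) = <v_i, a> is a linear equation in the a_j's. Collect the n equations into a matrix system V a = ℓ, where row i of V is v_i (expressed in the standard basis). Since V is invertible (lower-triangular with 1s on the diagonal, up to permutation), solve by back-substitution:
  V =
[[1, 1, 0, 0],
 [-1, 0, 1, 1],
 [0, -1, 1, 0],
 [1, 0, 0, 0]]
  V a = (-3, -6, -1, -1)
Solving gives a = (-1, -2, -3, -4).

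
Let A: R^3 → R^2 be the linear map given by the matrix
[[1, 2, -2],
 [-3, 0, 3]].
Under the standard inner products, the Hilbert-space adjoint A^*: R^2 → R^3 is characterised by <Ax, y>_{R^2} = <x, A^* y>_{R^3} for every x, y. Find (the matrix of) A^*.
A^* = A^T =
[[1, -3],
 [2, 0],
 [-2, 3]]

For real matrices with standard dot products, the defining identity <Ax, y> = <x, A^* y> gives (Ax)^T y = x^T (A^*) y, i.e. x^T A^T y = x^T (A^*) y. Since this holds for all x, y, we must have A^* = A^T. Therefore
A^* =
[[1, -3],
 [2, 0],
 [-2, 3]].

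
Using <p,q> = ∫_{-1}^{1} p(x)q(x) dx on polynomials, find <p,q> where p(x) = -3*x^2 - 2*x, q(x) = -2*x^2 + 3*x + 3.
<p,q> = -38/5

Expand the product: p(x)·q(x) = 6*x^4 - 5*x^3 - 15*x^2 - 6*x.
∫_{-1}^{1} of each monomial x^k gives [2/(k+1) if k even, 0 if k odd]. Integrating term-by-term (or equivalently evaluating the antiderivative F(x) = 6*x^5/5 - 5*x^4/4 - 5*x^3 - 3*x^2 at the endpoints):
  F(1) − F(−1) = -161/20 − (-9/20) = -38/5.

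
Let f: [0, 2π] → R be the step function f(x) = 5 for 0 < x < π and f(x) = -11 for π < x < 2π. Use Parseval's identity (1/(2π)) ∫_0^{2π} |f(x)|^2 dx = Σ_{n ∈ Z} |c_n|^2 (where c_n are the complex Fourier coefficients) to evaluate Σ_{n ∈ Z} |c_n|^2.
Σ |c_n|^2 = 73

Parseval equates the L^2 energy of f (normalised by 1/(2π)) with the ℓ^2 sum of its Fourier coefficients: (1/(2π)) ∫_0^{2π} |f|^2 = Σ |c_n|^2.
Compute the left side: (1/(2π)) [∫_0^π 5^2 dx + ∫_π^{2π} (-11)^2 dx] = (1/(2π)) · (25π + 121π) = (25 + 121)/2 = 73.
So Σ_{n ∈ Z} |c_n|^2 = 73.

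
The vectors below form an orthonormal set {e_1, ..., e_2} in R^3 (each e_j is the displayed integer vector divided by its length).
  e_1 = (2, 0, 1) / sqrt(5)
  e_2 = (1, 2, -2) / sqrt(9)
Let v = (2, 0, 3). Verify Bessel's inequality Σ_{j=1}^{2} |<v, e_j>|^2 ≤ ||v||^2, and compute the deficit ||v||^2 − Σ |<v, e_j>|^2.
Σ |<v, e_j>|^2 = 521/45; ||v||^2 = 13; deficit = 64/45

Write each e_j = u_j / sqrt(<u_j, u_j>) where u_j is the displayed integer vector. Then <v, e_j> = <v, u_j> / sqrt(<u_j, u_j>), so |<v, e_j>|^2 = <v, u_j>^2 / <u_j, u_j>.
Coefficients: <v, e_1> = 7/sqrt(5), <v, e_2> = -4/sqrt(9).
Square and sum: Σ |<v, e_j>|^2 = 521/45.
Compute ||v||^2 = v·v = 13.
Deficit = 13 − 521/45 = 64/45 ≥ 0, confirming Bessel's inequality. (The deficit equals ||v − Σ <v,e_j> e_j||^2, the squared distance from v to span{e_j}.)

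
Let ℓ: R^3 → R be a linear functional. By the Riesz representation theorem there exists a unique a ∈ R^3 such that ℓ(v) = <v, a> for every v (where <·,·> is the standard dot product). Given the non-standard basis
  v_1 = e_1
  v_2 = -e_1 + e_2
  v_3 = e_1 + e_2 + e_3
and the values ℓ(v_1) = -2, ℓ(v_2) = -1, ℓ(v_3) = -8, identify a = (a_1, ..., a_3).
a = (-2, -3, -3)

Write a = (a_1, ..., a_3) in the standard basis. For each basis vector v_i, ℓ(v_i) = <v_i, a> is a linear equation in the a_j's. Collect the n equations into a matrix system V a = ℓ, where row i of V is v_i (expressed in the standard basis). Since V is invertible (lower-triangular with 1s on the diagonal, up to permutation), solve by back-substitution:
  V =
[[1, 0, 0],
 [-1, 1, 0],
 [1, 1, 1]]
  V a = (-2, -1, -8)
Solving gives a = (-2, -3, -3).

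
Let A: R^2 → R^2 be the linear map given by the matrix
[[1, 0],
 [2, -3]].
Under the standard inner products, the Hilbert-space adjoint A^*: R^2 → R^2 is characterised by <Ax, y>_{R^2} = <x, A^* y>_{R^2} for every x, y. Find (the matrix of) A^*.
A^* = A^T =
[[1, 2],
 [0, -3]]

For real matrices with standard dot products, the defining identity <Ax, y> = <x, A^* y> gives (Ax)^T y = x^T (A^*) y, i.e. x^T A^T y = x^T (A^*) y. Since this holds for all x, y, we must have A^* = A^T. Therefore
A^* =
[[1, 2],
 [0, -3]].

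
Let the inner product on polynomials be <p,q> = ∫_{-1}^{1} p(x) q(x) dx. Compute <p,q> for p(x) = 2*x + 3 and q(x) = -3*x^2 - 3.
<p,q> = -24

Expand the product: p(x)·q(x) = -6*x^3 - 9*x^2 - 6*x - 9.
∫_{-1}^{1} of each monomial x^k gives [2/(k+1) if k even, 0 if k odd]. Integrating term-by-term (or equivalently evaluating the antiderivative F(x) = -3*x^4/2 - 3*x^3 - 3*x^2 - 9*x at the endpoints):
  F(1) − F(−1) = -33/2 − (15/2) = -24.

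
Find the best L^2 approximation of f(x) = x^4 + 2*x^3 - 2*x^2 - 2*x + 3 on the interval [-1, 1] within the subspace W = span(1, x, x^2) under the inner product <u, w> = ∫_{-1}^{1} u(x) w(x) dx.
g(x) = -8*x^2/7 - 4*x/5 + 102/35

The best approximation g ∈ W is the orthogonal projection of f onto W. Writing g = a_0 + a_1 x + a_2 x^2, the coefficients solve the normal equations G · a = b where
  G_{ij} = <φ_i, φ_j> and b_i = <f, φ_i>, with φ_0 = 1, φ_1 = x, φ_2 = x^2.
G =
  [2, 0, 2/3]
  [0, 2/3, 0]
  [2/3, 0, 2/5],
b = (76/15, -8/15, 52/35).
Solving gives a_0 = 102/35, a_1 = -4/5, a_2 = -8/7, so
  g(x) = -8*x^2/7 - 4*x/5 + 102/35.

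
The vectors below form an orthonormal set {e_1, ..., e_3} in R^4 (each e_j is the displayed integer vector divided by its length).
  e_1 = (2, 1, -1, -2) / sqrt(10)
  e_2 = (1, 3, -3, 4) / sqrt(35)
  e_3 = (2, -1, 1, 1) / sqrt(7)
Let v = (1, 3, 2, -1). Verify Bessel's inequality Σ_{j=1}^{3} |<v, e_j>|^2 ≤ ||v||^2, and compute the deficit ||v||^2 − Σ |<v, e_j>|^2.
Σ |<v, e_j>|^2 = 5/2; ||v||^2 = 15; deficit = 25/2

Write each e_j = u_j / sqrt(<u_j, u_j>) where u_j is the displayed integer vector. Then <v, e_j> = <v, u_j> / sqrt(<u_j, u_j>), so |<v, e_j>|^2 = <v, u_j>^2 / <u_j, u_j>.
Coefficients: <v, e_1> = 5/sqrt(10), <v, e_2> = 0/sqrt(35), <v, e_3> = 0/sqrt(7).
Square and sum: Σ |<v, e_j>|^2 = 5/2.
Compute ||v||^2 = v·v = 15.
Deficit = 15 − 5/2 = 25/2 ≥ 0, confirming Bessel's inequality. (The deficit equals ||v − Σ <v,e_j> e_j||^2, the squared distance from v to span{e_j}.)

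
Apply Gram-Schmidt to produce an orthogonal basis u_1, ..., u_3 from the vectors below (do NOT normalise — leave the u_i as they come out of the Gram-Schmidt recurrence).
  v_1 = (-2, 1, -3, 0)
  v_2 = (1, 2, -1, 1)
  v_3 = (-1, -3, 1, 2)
Orthogonal basis:
  u_1 = (-2, 1, -3, 0)
  u_2 = (10/7, 25/14, -5/14, 1)
  u_3 = (-37/89, -113/89, -13/89, 250/89)

Apply the Gram-Schmidt recurrence
  u_1 = v_1
  u_i = v_i − Σ_{j<i} ((v_i · u_j) / (u_j · u_j)) · u_j.

Step by step this gives:
  u_1 = (-2, 1, -3, 0)
  u_2 = (10/7, 25/14, -5/14, 1)
  u_3 = (-37/89, -113/89, -13/89, 250/89)

Orthogonality check:
  u_2 · u_1 = 0 (should be 0)
  u_3 · u_1 = 0 (should be 0)
  u_3 · u_2 = 0 (should be 0)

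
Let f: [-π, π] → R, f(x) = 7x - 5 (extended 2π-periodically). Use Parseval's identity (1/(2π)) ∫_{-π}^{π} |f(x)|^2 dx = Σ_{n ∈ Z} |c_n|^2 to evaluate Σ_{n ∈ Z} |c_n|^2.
Σ |c_n|^2 = 49π^2/3 + 25

Expand and integrate term by term over [-π, π]:
  ∫ (7x)^2 dx = 49·(2π^3/3); ∫ 2·7·(-5)·x dx = 0 (odd integrand); ∫ (-5)^2 dx = 25·2π.
So (1/(2π)) ∫_{-π}^{π} (7x - 5)^2 dx = 49π^2/3 + 25 = 49π^2/3 + 25.
Parseval ⇒ Σ |c_n|^2 = 49π^2/3 + 25.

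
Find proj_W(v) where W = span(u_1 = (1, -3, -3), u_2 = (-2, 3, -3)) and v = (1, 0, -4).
proj_W(v) = (-7/23, -15/23, -87/23)

Set up U = [u_1 | ... | u_2] ∈ R^(3×2). The projector onto W = col(U) is P = U (U^T U)^(-1) U^T.
Compute U^T U =
  [19, -2]
  [-2, 22],
and U^T v = (13, 10).
Solve U^T U · c = U^T v for the coefficients: c = (17/23, 12/23). The projection is proj_W(v) = U c.
Check: (v - proj_W(v)) · u_1 = 0  (should be 0).
Check: (v - proj_W(v)) · u_2 = 0  (should be 0).
Result: proj_W(v) = (-7/23, -15/23, -87/23).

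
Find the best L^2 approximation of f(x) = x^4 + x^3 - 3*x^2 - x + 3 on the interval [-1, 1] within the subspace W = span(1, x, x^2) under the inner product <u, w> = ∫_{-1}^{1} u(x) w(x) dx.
g(x) = -15*x^2/7 - 2*x/5 + 102/35

The best approximation g ∈ W is the orthogonal projection of f onto W. Writing g = a_0 + a_1 x + a_2 x^2, the coefficients solve the normal equations G · a = b where
  G_{ij} = <φ_i, φ_j> and b_i = <f, φ_i>, with φ_0 = 1, φ_1 = x, φ_2 = x^2.
G =
  [2, 0, 2/3]
  [0, 2/3, 0]
  [2/3, 0, 2/5],
b = (22/5, -4/15, 38/35).
Solving gives a_0 = 102/35, a_1 = -2/5, a_2 = -15/7, so
  g(x) = -15*x^2/7 - 2*x/5 + 102/35.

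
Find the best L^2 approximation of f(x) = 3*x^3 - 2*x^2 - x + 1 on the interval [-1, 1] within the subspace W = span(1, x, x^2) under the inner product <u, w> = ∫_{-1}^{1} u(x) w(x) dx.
g(x) = -2*x^2 + 4*x/5 + 1

The best approximation g ∈ W is the orthogonal projection of f onto W. Writing g = a_0 + a_1 x + a_2 x^2, the coefficients solve the normal equations G · a = b where
  G_{ij} = <φ_i, φ_j> and b_i = <f, φ_i>, with φ_0 = 1, φ_1 = x, φ_2 = x^2.
G =
  [2, 0, 2/3]
  [0, 2/3, 0]
  [2/3, 0, 2/5],
b = (2/3, 8/15, -2/15).
Solving gives a_0 = 1, a_1 = 4/5, a_2 = -2, so
  g(x) = -2*x^2 + 4*x/5 + 1.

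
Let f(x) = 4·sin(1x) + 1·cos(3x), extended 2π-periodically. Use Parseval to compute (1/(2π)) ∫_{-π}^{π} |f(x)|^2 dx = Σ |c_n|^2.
Σ |c_n|^2 = 17/2

Expand |f|^2 and use orthogonality of {sin(nx), cos(mx)} on [-π, π]:
  ∫_{-π}^{π} sin(nx)^2 dx = π, ∫ cos(mx)^2 dx = π, and cross terms integrate to 0.
So ∫_{-π}^{π} f(x)^2 dx = 4^2 · π + 1^2 · π = (16 + 1)π.
Divide by 2π: (16 + 1)/2 = 17/2.
By Parseval, this equals Σ |c_n|^2.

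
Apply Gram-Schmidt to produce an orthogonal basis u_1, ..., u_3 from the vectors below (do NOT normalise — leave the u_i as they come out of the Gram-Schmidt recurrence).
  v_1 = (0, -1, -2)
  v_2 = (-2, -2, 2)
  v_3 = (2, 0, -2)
Orthogonal basis:
  u_1 = (0, -1, -2)
  u_2 = (-2, -12/5, 6/5)
  u_3 = (6/7, -4/7, 2/7)

Apply the Gram-Schmidt recurrence
  u_1 = v_1
  u_i = v_i − Σ_{j<i} ((v_i · u_j) / (u_j · u_j)) · u_j.

Step by step this gives:
  u_1 = (0, -1, -2)
  u_2 = (-2, -12/5, 6/5)
  u_3 = (6/7, -4/7, 2/7)

Orthogonality check:
  u_2 · u_1 = 0 (should be 0)
  u_3 · u_1 = 0 (should be 0)
  u_3 · u_2 = 0 (should be 0)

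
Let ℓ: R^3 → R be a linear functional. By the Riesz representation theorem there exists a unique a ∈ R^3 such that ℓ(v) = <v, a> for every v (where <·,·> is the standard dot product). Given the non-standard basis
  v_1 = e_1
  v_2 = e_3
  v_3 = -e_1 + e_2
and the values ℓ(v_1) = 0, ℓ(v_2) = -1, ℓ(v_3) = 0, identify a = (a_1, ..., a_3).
a = (0, 0, -1)

Write a = (a_1, ..., a_3) in the standard basis. For each basis vector v_i, ℓ(v_i) = <v_i, a> is a linear equation in the a_j's. Collect the n equations into a matrix system V a = ℓ, where row i of V is v_i (expressed in the standard basis). Since V is invertible (lower-triangular with 1s on the diagonal, up to permutation), solve by back-substitution:
  V =
[[1, 0, 0],
 [0, 0, 1],
 [-1, 1, 0]]
  V a = (0, -1, 0)
Solving gives a = (0, 0, -1).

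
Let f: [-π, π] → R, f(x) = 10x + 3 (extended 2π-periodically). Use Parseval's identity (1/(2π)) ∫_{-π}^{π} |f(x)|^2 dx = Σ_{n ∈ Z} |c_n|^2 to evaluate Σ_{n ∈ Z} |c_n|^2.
Σ |c_n|^2 = 100π^2/3 + 9

Expand and integrate term by term over [-π, π]:
  ∫ (10x)^2 dx = 100·(2π^3/3); ∫ 2·10·(3)·x dx = 0 (odd integrand); ∫ 3^2 dx = 9·2π.
So (1/(2π)) ∫_{-π}^{π} (10x + 3)^2 dx = 100π^2/3 + 9 = 100π^2/3 + 9.
Parseval ⇒ Σ |c_n|^2 = 100π^2/3 + 9.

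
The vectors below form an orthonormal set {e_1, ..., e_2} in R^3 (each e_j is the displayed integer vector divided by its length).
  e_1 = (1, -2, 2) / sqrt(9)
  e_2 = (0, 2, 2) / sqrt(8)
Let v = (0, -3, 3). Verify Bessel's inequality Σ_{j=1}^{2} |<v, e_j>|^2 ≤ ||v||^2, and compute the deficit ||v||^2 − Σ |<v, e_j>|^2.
Σ |<v, e_j>|^2 = 16; ||v||^2 = 18; deficit = 2

Write each e_j = u_j / sqrt(<u_j, u_j>) where u_j is the displayed integer vector. Then <v, e_j> = <v, u_j> / sqrt(<u_j, u_j>), so |<v, e_j>|^2 = <v, u_j>^2 / <u_j, u_j>.
Coefficients: <v, e_1> = 12/sqrt(9), <v, e_2> = 0/sqrt(8).
Square and sum: Σ |<v, e_j>|^2 = 16.
Compute ||v||^2 = v·v = 18.
Deficit = 18 − 16 = 2 ≥ 0, confirming Bessel's inequality. (The deficit equals ||v − Σ <v,e_j> e_j||^2, the squared distance from v to span{e_j}.)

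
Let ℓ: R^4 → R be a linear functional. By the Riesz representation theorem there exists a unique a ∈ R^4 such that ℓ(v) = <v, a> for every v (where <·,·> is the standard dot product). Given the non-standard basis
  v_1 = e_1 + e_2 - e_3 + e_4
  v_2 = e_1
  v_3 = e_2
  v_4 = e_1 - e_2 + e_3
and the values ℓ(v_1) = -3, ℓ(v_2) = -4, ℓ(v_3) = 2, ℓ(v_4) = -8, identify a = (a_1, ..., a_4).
a = (-4, 2, -2, -3)

Write a = (a_1, ..., a_4) in the standard basis. For each basis vector v_i, ℓ(v_i) = <v_i, a> is a linear equation in the a_j's. Collect the n equations into a matrix system V a = ℓ, where row i of V is v_i (expressed in the standard basis). Since V is invertible (lower-triangular with 1s on the diagonal, up to permutation), solve by back-substitution:
  V =
[[1, 1, -1, 1],
 [1, 0, 0, 0],
 [0, 1, 0, 0],
 [1, -1, 1, 0]]
  V a = (-3, -4, 2, -8)
Solving gives a = (-4, 2, -2, -3).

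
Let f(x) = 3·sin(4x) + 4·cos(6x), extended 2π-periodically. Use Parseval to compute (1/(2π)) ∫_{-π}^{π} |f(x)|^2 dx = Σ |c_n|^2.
Σ |c_n|^2 = 25/2

Expand |f|^2 and use orthogonality of {sin(nx), cos(mx)} on [-π, π]:
  ∫_{-π}^{π} sin(nx)^2 dx = π, ∫ cos(mx)^2 dx = π, and cross terms integrate to 0.
So ∫_{-π}^{π} f(x)^2 dx = 3^2 · π + 4^2 · π = (9 + 16)π.
Divide by 2π: (9 + 16)/2 = 25/2.
By Parseval, this equals Σ |c_n|^2.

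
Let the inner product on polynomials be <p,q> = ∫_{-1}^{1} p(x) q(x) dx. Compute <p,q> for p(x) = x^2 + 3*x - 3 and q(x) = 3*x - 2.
<p,q> = 50/3

Expand the product: p(x)·q(x) = 3*x^3 + 7*x^2 - 15*x + 6.
∫_{-1}^{1} of each monomial x^k gives [2/(k+1) if k even, 0 if k odd]. Integrating term-by-term (or equivalently evaluating the antiderivative F(x) = 3*x^4/4 + 7*x^3/3 - 15*x^2/2 + 6*x at the endpoints):
  F(1) − F(−1) = 19/12 − (-181/12) = 50/3.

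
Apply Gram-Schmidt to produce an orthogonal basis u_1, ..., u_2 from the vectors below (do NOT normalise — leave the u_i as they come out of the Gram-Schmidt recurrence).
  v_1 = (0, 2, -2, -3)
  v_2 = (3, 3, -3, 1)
Orthogonal basis:
  u_1 = (0, 2, -2, -3)
  u_2 = (3, 33/17, -33/17, 44/17)

Apply the Gram-Schmidt recurrence
  u_1 = v_1
  u_i = v_i − Σ_{j<i} ((v_i · u_j) / (u_j · u_j)) · u_j.

Step by step this gives:
  u_1 = (0, 2, -2, -3)
  u_2 = (3, 33/17, -33/17, 44/17)

Orthogonality check:
  u_2 · u_1 = 0 (should be 0)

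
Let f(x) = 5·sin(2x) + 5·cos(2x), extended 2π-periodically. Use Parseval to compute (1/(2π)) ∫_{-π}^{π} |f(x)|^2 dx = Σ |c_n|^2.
Σ |c_n|^2 = 25

Expand |f|^2 and use orthogonality of {sin(nx), cos(mx)} on [-π, π]:
  ∫_{-π}^{π} sin(nx)^2 dx = π, ∫ cos(mx)^2 dx = π, and cross terms integrate to 0.
So ∫_{-π}^{π} f(x)^2 dx = 5^2 · π + 5^2 · π = (25 + 25)π.
Divide by 2π: (25 + 25)/2 = 25.
By Parseval, this equals Σ |c_n|^2.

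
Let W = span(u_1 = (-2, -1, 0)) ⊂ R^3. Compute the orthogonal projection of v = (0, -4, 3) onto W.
proj_W(v) = (-8/5, -4/5, 0)

Set up U = [u_1 | ... | u_1] ∈ R^(3×1). The projector onto W = col(U) is P = U (U^T U)^(-1) U^T.
Compute U^T U =
  [5],
and U^T v = (4).
Solve U^T U · c = U^T v for the coefficients: c = (4/5). The projection is proj_W(v) = U c.
Check: (v - proj_W(v)) · u_1 = 0  (should be 0).
Result: proj_W(v) = (-8/5, -4/5, 0).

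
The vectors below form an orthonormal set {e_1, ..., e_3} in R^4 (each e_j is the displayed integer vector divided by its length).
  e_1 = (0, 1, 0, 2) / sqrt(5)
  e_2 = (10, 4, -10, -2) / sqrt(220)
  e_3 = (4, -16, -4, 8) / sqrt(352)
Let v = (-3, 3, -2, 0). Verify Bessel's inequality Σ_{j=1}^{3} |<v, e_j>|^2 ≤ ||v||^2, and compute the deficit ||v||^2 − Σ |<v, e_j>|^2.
Σ |<v, e_j>|^2 = 19/2; ||v||^2 = 22; deficit = 25/2

Write each e_j = u_j / sqrt(<u_j, u_j>) where u_j is the displayed integer vector. Then <v, e_j> = <v, u_j> / sqrt(<u_j, u_j>), so |<v, e_j>|^2 = <v, u_j>^2 / <u_j, u_j>.
Coefficients: <v, e_1> = 3/sqrt(5), <v, e_2> = 2/sqrt(220), <v, e_3> = -52/sqrt(352).
Square and sum: Σ |<v, e_j>|^2 = 19/2.
Compute ||v||^2 = v·v = 22.
Deficit = 22 − 19/2 = 25/2 ≥ 0, confirming Bessel's inequality. (The deficit equals ||v − Σ <v,e_j> e_j||^2, the squared distance from v to span{e_j}.)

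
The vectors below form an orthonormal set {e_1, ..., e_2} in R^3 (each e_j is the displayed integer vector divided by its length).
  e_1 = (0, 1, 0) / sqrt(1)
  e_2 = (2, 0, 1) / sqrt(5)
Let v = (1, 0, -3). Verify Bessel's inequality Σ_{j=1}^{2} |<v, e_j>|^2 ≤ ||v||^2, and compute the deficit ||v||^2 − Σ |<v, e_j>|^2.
Σ |<v, e_j>|^2 = 1/5; ||v||^2 = 10; deficit = 49/5

Write each e_j = u_j / sqrt(<u_j, u_j>) where u_j is the displayed integer vector. Then <v, e_j> = <v, u_j> / sqrt(<u_j, u_j>), so |<v, e_j>|^2 = <v, u_j>^2 / <u_j, u_j>.
Coefficients: <v, e_1> = 0/sqrt(1), <v, e_2> = -1/sqrt(5).
Square and sum: Σ |<v, e_j>|^2 = 1/5.
Compute ||v||^2 = v·v = 10.
Deficit = 10 − 1/5 = 49/5 ≥ 0, confirming Bessel's inequality. (The deficit equals ||v − Σ <v,e_j> e_j||^2, the squared distance from v to span{e_j}.)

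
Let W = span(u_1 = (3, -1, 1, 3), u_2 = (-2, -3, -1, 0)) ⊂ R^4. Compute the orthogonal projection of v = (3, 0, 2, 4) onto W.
proj_W(v) = (503/132, -43/132, 179/132, 145/44)

Set up U = [u_1 | ... | u_2] ∈ R^(4×2). The projector onto W = col(U) is P = U (U^T U)^(-1) U^T.
Compute U^T U =
  [20, -4]
  [-4, 14],
and U^T v = (23, -8).
Solve U^T U · c = U^T v for the coefficients: c = (145/132, -17/66). The projection is proj_W(v) = U c.
Check: (v - proj_W(v)) · u_1 = 0  (should be 0).
Check: (v - proj_W(v)) · u_2 = 0  (should be 0).
Result: proj_W(v) = (503/132, -43/132, 179/132, 145/44).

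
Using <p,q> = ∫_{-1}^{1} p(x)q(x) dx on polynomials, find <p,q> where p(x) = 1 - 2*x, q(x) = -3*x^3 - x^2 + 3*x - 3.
<p,q> = -124/15

Expand the product: p(x)·q(x) = 6*x^4 - x^3 - 7*x^2 + 9*x - 3.
∫_{-1}^{1} of each monomial x^k gives [2/(k+1) if k even, 0 if k odd]. Integrating term-by-term (or equivalently evaluating the antiderivative F(x) = 6*x^5/5 - x^4/4 - 7*x^3/3 + 9*x^2/2 - 3*x at the endpoints):
  F(1) − F(−1) = 7/60 − (503/60) = -124/15.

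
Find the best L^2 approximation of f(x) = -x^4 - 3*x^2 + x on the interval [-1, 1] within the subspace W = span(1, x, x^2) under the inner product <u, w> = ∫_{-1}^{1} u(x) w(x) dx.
g(x) = -27*x^2/7 + x + 3/35

The best approximation g ∈ W is the orthogonal projection of f onto W. Writing g = a_0 + a_1 x + a_2 x^2, the coefficients solve the normal equations G · a = b where
  G_{ij} = <φ_i, φ_j> and b_i = <f, φ_i>, with φ_0 = 1, φ_1 = x, φ_2 = x^2.
G =
  [2, 0, 2/3]
  [0, 2/3, 0]
  [2/3, 0, 2/5],
b = (-12/5, 2/3, -52/35).
Solving gives a_0 = 3/35, a_1 = 1, a_2 = -27/7, so
  g(x) = -27*x^2/7 + x + 3/35.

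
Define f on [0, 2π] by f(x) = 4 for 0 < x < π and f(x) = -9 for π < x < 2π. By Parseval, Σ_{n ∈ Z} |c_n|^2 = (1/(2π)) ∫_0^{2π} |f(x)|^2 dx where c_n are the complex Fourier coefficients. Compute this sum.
Σ |c_n|^2 = 97/2

Parseval equates the L^2 energy of f (normalised by 1/(2π)) with the ℓ^2 sum of its Fourier coefficients: (1/(2π)) ∫_0^{2π} |f|^2 = Σ |c_n|^2.
Compute the left side: (1/(2π)) [∫_0^π 4^2 dx + ∫_π^{2π} (-9)^2 dx] = (1/(2π)) · (16π + 81π) = (16 + 81)/2 = 97/2.
So Σ_{n ∈ Z} |c_n|^2 = 97/2.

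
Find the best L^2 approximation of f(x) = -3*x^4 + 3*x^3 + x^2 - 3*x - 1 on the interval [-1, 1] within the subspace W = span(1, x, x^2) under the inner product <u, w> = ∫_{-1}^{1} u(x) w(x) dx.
g(x) = -11*x^2/7 - 6*x/5 - 26/35

The best approximation g ∈ W is the orthogonal projection of f onto W. Writing g = a_0 + a_1 x + a_2 x^2, the coefficients solve the normal equations G · a = b where
  G_{ij} = <φ_i, φ_j> and b_i = <f, φ_i>, with φ_0 = 1, φ_1 = x, φ_2 = x^2.
G =
  [2, 0, 2/3]
  [0, 2/3, 0]
  [2/3, 0, 2/5],
b = (-38/15, -4/5, -118/105).
Solving gives a_0 = -26/35, a_1 = -6/5, a_2 = -11/7, so
  g(x) = -11*x^2/7 - 6*x/5 - 26/35.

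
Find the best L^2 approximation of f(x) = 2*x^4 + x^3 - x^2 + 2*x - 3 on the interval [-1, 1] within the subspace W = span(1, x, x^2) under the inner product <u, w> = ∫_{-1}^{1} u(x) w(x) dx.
g(x) = 5*x^2/7 + 13*x/5 - 111/35

The best approximation g ∈ W is the orthogonal projection of f onto W. Writing g = a_0 + a_1 x + a_2 x^2, the coefficients solve the normal equations G · a = b where
  G_{ij} = <φ_i, φ_j> and b_i = <f, φ_i>, with φ_0 = 1, φ_1 = x, φ_2 = x^2.
G =
  [2, 0, 2/3]
  [0, 2/3, 0]
  [2/3, 0, 2/5],
b = (-88/15, 26/15, -64/35).
Solving gives a_0 = -111/35, a_1 = 13/5, a_2 = 5/7, so
  g(x) = 5*x^2/7 + 13*x/5 - 111/35.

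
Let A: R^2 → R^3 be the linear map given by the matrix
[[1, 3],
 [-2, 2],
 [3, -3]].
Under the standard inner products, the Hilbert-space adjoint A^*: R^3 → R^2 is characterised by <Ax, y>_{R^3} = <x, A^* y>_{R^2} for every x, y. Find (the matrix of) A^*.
A^* = A^T =
[[1, -2, 3],
 [3, 2, -3]]

For real matrices with standard dot products, the defining identity <Ax, y> = <x, A^* y> gives (Ax)^T y = x^T (A^*) y, i.e. x^T A^T y = x^T (A^*) y. Since this holds for all x, y, we must have A^* = A^T. Therefore
A^* =
[[1, -2, 3],
 [3, 2, -3]].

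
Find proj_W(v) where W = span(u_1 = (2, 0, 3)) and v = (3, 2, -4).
proj_W(v) = (-12/13, 0, -18/13)

Set up U = [u_1 | ... | u_1] ∈ R^(3×1). The projector onto W = col(U) is P = U (U^T U)^(-1) U^T.
Compute U^T U =
  [13],
and U^T v = (-6).
Solve U^T U · c = U^T v for the coefficients: c = (-6/13). The projection is proj_W(v) = U c.
Check: (v - proj_W(v)) · u_1 = 0  (should be 0).
Result: proj_W(v) = (-12/13, 0, -18/13).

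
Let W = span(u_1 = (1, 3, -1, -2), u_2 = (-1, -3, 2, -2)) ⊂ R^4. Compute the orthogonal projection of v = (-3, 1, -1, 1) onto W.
proj_W(v) = (9/103, 27/103, -43/103, 118/103)

Set up U = [u_1 | ... | u_2] ∈ R^(4×2). The projector onto W = col(U) is P = U (U^T U)^(-1) U^T.
Compute U^T U =
  [15, -8]
  [-8, 18],
and U^T v = (-1, -4).
Solve U^T U · c = U^T v for the coefficients: c = (-25/103, -34/103). The projection is proj_W(v) = U c.
Check: (v - proj_W(v)) · u_1 = 0  (should be 0).
Check: (v - proj_W(v)) · u_2 = 0  (should be 0).
Result: proj_W(v) = (9/103, 27/103, -43/103, 118/103).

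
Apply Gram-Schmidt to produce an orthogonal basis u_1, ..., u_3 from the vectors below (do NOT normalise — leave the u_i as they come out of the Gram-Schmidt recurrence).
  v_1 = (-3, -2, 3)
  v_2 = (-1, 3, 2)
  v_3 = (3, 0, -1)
Orthogonal basis:
  u_1 = (-3, -2, 3)
  u_2 = (-13/22, 36/11, 35/22)
  u_3 = (28/23, -84/299, 308/299)

Apply the Gram-Schmidt recurrence
  u_1 = v_1
  u_i = v_i − Σ_{j<i} ((v_i · u_j) / (u_j · u_j)) · u_j.

Step by step this gives:
  u_1 = (-3, -2, 3)
  u_2 = (-13/22, 36/11, 35/22)
  u_3 = (28/23, -84/299, 308/299)

Orthogonality check:
  u_2 · u_1 = 0 (should be 0)
  u_3 · u_1 = 0 (should be 0)
  u_3 · u_2 = 0 (should be 0)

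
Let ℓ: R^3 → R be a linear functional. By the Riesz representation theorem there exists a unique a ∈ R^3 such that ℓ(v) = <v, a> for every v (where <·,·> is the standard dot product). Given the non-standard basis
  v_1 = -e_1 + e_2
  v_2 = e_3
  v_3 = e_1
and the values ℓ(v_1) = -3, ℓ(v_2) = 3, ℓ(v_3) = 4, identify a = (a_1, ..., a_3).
a = (4, 1, 3)

Write a = (a_1, ..., a_3) in the standard basis. For each basis vector v_i, ℓ(v_i) = <v_i, a> is a linear equation in the a_j's. Collect the n equations into a matrix system V a = ℓ, where row i of V is v_i (expressed in the standard basis). Since V is invertible (lower-triangular with 1s on the diagonal, up to permutation), solve by back-substitution:
  V =
[[-1, 1, 0],
 [0, 0, 1],
 [1, 0, 0]]
  V a = (-3, 3, 4)
Solving gives a = (4, 1, 3).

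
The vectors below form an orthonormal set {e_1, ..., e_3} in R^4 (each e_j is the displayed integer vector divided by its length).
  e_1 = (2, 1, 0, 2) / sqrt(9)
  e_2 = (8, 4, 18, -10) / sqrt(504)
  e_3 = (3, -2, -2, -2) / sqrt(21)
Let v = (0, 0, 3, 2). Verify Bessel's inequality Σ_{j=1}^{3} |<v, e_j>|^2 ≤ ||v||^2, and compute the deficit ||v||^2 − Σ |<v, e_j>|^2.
Σ |<v, e_j>|^2 = 53/6; ||v||^2 = 13; deficit = 25/6

Write each e_j = u_j / sqrt(<u_j, u_j>) where u_j is the displayed integer vector. Then <v, e_j> = <v, u_j> / sqrt(<u_j, u_j>), so |<v, e_j>|^2 = <v, u_j>^2 / <u_j, u_j>.
Coefficients: <v, e_1> = 4/sqrt(9), <v, e_2> = 34/sqrt(504), <v, e_3> = -10/sqrt(21).
Square and sum: Σ |<v, e_j>|^2 = 53/6.
Compute ||v||^2 = v·v = 13.
Deficit = 13 − 53/6 = 25/6 ≥ 0, confirming Bessel's inequality. (The deficit equals ||v − Σ <v,e_j> e_j||^2, the squared distance from v to span{e_j}.)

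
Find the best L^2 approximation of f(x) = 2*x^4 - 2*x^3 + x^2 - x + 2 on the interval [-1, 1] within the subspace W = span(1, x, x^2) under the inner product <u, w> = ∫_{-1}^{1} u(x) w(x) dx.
g(x) = 19*x^2/7 - 11*x/5 + 64/35

The best approximation g ∈ W is the orthogonal projection of f onto W. Writing g = a_0 + a_1 x + a_2 x^2, the coefficients solve the normal equations G · a = b where
  G_{ij} = <φ_i, φ_j> and b_i = <f, φ_i>, with φ_0 = 1, φ_1 = x, φ_2 = x^2.
G =
  [2, 0, 2/3]
  [0, 2/3, 0]
  [2/3, 0, 2/5],
b = (82/15, -22/15, 242/105).
Solving gives a_0 = 64/35, a_1 = -11/5, a_2 = 19/7, so
  g(x) = 19*x^2/7 - 11*x/5 + 64/35.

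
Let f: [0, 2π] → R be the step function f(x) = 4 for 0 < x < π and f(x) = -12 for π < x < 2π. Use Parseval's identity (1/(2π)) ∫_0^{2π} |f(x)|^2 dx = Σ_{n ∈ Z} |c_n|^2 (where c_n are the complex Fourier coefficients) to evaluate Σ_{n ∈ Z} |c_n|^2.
Σ |c_n|^2 = 80

Parseval equates the L^2 energy of f (normalised by 1/(2π)) with the ℓ^2 sum of its Fourier coefficients: (1/(2π)) ∫_0^{2π} |f|^2 = Σ |c_n|^2.
Compute the left side: (1/(2π)) [∫_0^π 4^2 dx + ∫_π^{2π} (-12)^2 dx] = (1/(2π)) · (16π + 144π) = (16 + 144)/2 = 80.
So Σ_{n ∈ Z} |c_n|^2 = 80.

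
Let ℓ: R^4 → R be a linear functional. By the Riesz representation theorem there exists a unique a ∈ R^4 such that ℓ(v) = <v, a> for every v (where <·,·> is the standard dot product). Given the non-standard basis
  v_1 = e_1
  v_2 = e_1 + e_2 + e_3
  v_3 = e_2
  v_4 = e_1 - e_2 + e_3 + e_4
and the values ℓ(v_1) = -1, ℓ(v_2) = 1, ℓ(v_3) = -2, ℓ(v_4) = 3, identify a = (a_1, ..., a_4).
a = (-1, -2, 4, -2)

Write a = (a_1, ..., a_4) in the standard basis. For each basis vector v_i, ℓ(v_i) = <v_i, a> is a linear equation in the a_j's. Collect the n equations into a matrix system V a = ℓ, where row i of V is v_i (expressed in the standard basis). Since V is invertible (lower-triangular with 1s on the diagonal, up to permutation), solve by back-substitution:
  V =
[[1, 0, 0, 0],
 [1, 1, 1, 0],
 [0, 1, 0, 0],
 [1, -1, 1, 1]]
  V a = (-1, 1, -2, 3)
Solving gives a = (-1, -2, 4, -2).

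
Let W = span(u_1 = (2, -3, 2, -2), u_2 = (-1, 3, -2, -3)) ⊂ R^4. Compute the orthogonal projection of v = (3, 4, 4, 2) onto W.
proj_W(v) = (-59/402, -16/67, 32/201, 551/402)

Set up U = [u_1 | ... | u_2] ∈ R^(4×2). The projector onto W = col(U) is P = U (U^T U)^(-1) U^T.
Compute U^T U =
  [21, -9]
  [-9, 23],
and U^T v = (-2, -5).
Solve U^T U · c = U^T v for the coefficients: c = (-91/402, -41/134). The projection is proj_W(v) = U c.
Check: (v - proj_W(v)) · u_1 = 0  (should be 0).
Check: (v - proj_W(v)) · u_2 = 0  (should be 0).
Result: proj_W(v) = (-59/402, -16/67, 32/201, 551/402).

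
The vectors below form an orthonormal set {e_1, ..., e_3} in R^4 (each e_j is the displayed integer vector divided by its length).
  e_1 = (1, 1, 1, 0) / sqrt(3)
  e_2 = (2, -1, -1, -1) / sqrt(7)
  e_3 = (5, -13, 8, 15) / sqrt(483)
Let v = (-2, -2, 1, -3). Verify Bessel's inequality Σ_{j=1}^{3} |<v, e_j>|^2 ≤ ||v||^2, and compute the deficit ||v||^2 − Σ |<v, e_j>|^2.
Σ |<v, e_j>|^2 = 90/23; ||v||^2 = 18; deficit = 324/23

Write each e_j = u_j / sqrt(<u_j, u_j>) where u_j is the displayed integer vector. Then <v, e_j> = <v, u_j> / sqrt(<u_j, u_j>), so |<v, e_j>|^2 = <v, u_j>^2 / <u_j, u_j>.
Coefficients: <v, e_1> = -3/sqrt(3), <v, e_2> = 0/sqrt(7), <v, e_3> = -21/sqrt(483).
Square and sum: Σ |<v, e_j>|^2 = 90/23.
Compute ||v||^2 = v·v = 18.
Deficit = 18 − 90/23 = 324/23 ≥ 0, confirming Bessel's inequality. (The deficit equals ||v − Σ <v,e_j> e_j||^2, the squared distance from v to span{e_j}.)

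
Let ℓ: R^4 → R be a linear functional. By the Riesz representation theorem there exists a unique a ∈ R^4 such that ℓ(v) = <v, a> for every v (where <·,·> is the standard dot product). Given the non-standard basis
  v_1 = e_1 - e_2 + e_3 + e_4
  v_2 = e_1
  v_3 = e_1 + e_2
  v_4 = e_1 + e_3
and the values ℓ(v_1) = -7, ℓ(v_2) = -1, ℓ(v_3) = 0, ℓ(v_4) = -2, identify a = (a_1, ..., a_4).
a = (-1, 1, -1, -4)

Write a = (a_1, ..., a_4) in the standard basis. For each basis vector v_i, ℓ(v_i) = <v_i, a> is a linear equation in the a_j's. Collect the n equations into a matrix system V a = ℓ, where row i of V is v_i (expressed in the standard basis). Since V is invertible (lower-triangular with 1s on the diagonal, up to permutation), solve by back-substitution:
  V =
[[1, -1, 1, 1],
 [1, 0, 0, 0],
 [1, 1, 0, 0],
 [1, 0, 1, 0]]
  V a = (-7, -1, 0, -2)
Solving gives a = (-1, 1, -1, -4).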